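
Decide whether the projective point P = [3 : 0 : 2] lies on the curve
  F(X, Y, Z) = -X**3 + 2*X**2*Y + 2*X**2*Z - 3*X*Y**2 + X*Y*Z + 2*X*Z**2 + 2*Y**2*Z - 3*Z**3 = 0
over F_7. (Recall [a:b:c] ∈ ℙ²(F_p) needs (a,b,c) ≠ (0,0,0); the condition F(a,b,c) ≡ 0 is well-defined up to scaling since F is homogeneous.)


F(3,0,2) ≡ 2 (mod 7); P is NOT on the curve.

Evaluate F(3, 0, 2) term-by-term (mod 7).
  -X**3 ↦ -1·27·1·1 = -27
  2*X**2*Y ↦ 2·9·0·1 = 0
  2*X**2*Z ↦ 2·9·1·2 = 36
  -3*X*Y**2 ↦ -3·3·0·1 = 0
  X*Y*Z ↦ 1·3·0·2 = 0
  2*X*Z**2 ↦ 2·3·1·4 = 24
  2*Y**2*Z ↦ 2·1·0·2 = 0
  -3*Z**3 ↦ -3·1·1·8 = -24
Sum: F(3, 0, 2) = (-27) + (0) + (36) + (0) + (0) + (24) + (0) + (-24) = 9.
Reducing mod 7: 9 ≡ 2 (mod 7).
Since F(a, b, c) ≡ 2 ≠ 0 (mod 7), P does NOT lie on the curve.


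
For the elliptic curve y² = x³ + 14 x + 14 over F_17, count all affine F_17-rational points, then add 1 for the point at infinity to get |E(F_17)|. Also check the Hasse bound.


Affine points = {(2, 4), (2, 13), (3, 7), (3, 10), (4, 7), (4, 10), (6, 5), (6, 12), (7, 8), (7, 9), (8, 3), (8, 14), (9, 6), (9, 11), (10, 7), (10, 10), (13, 8), (13, 9), (14, 8), (14, 9), (16, 4), (16, 13)}; affine count = 22; |E(F_17)| = 23.

Discriminant check: Δ ∝ 4a³ + 27b² = 4·14³ + 27·14² = 4·2744 + 27·196 ≡ 16 (mod 17). Nonzero ⇒ E is nonsingular.
For each x ∈ F_17, compute rhs = x³ + 14·x + 14 mod 17, then count y ∈ F_17 with y² ≡ rhs.
  x = 0: rhs = 14, matching y values: none (0 points).
  x = 1: rhs = 12, matching y values: none (0 points).
  x = 2: rhs = 16, matching y values: 4, 13 (2 points).
  x = 3: rhs = 15, matching y values: 7, 10 (2 points).
  x = 4: rhs = 15, matching y values: 7, 10 (2 points).
  x = 5: rhs = 5, matching y values: none (0 points).
  x = 6: rhs = 8, matching y values: 5, 12 (2 points).
  x = 7: rhs = 13, matching y values: 8, 9 (2 points).
  x = 8: rhs = 9, matching y values: 3, 14 (2 points).
  x = 9: rhs = 2, matching y values: 6, 11 (2 points).
  x = 10: rhs = 15, matching y values: 7, 10 (2 points).
  x = 11: rhs = 3, matching y values: none (0 points).
  x = 12: rhs = 6, matching y values: none (0 points).
  x = 13: rhs = 13, matching y values: 8, 9 (2 points).
  x = 14: rhs = 13, matching y values: 8, 9 (2 points).
  x = 15: rhs = 12, matching y values: none (0 points).
  x = 16: rhs = 16, matching y values: 4, 13 (2 points).
Total affine count: 22.
Full point count |E(F_17)| = 22 + 1 = 23.
Hasse bound: |23 − (17+1)| = |5| = 5 ≤ 2√17 ≈ 8.2462 ✓.


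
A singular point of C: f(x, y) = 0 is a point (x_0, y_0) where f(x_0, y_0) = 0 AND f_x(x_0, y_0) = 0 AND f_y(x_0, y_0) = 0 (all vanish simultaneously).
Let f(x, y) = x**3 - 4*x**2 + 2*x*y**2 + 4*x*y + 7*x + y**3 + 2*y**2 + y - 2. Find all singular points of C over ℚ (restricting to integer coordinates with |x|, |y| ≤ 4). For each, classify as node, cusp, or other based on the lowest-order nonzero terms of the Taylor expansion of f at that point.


Singular points: {(1, -1)}; classification: node.

Compute partial derivatives:
  f_x = 3*x**2 - 8*x + 2*y**2 + 4*y + 7.
  f_y = 4*x*y + 4*x + 3*y**2 + 4*y + 1.
Scan x_0 ∈ {−4, ..., 4}. For each x_0, f_y(x_0, y) is a polynomial in y; find its integer roots y ∈ {−4, ..., 4}, then test f_x and f at those candidates.
  x = -4: f_y(-4, y) = 3*y**2 - 12*y - 15; vanishes at y ∈ {-1}. (-4, -1): f_x = 85 ≠ 0.
  x = -3: f_y(-3, y) = 3*y**2 - 8*y - 11; vanishes at y ∈ {-1}. (-3, -1): f_x = 56 ≠ 0.
  x = -2: f_y(-2, y) = 3*y**2 - 4*y - 7; vanishes at y ∈ {-1}. (-2, -1): f_x = 33 ≠ 0.
  x = -1: f_y(-1, y) = 3*y**2 - 3; vanishes at y ∈ {-1, 1}. (-1, -1): f_x = 16 ≠ 0; (-1, 1): f_x = 24 ≠ 0.
  x = 0: f_y(0, y) = 3*y**2 + 4*y + 1; vanishes at y ∈ {-1}. (0, -1): f_x = 5 ≠ 0.
  x = 1: f_y(1, y) = 3*y**2 + 8*y + 5; vanishes at y ∈ {-1}. (1, -1): f_x = 0, f = 0 — SINGULAR.
  x = 2: f_y(2, y) = 3*y**2 + 12*y + 9; vanishes at y ∈ {-3, -1}. (2, -3): f_x = 9 ≠ 0; (2, -1): f_x = 1 ≠ 0.
  x = 3: f_y(3, y) = 3*y**2 + 16*y + 13; vanishes at y ∈ {-1}. (3, -1): f_x = 8 ≠ 0.
  x = 4: f_y(4, y) = 3*y**2 + 20*y + 17; vanishes at y ∈ {-1}. (4, -1): f_x = 21 ≠ 0.
Only singular point on the grid: (1, -1).
Classify: substitute x = 1 + u, y = -1 + v and expand: f = u**3 - u**2 + 2*u*v**2 + v**3 + v**2.
No constant or linear terms (consistent with a singular point). Quadratic part: -u**2 + v**2. Cubic part: u**3 + 2*u*v**2 + v**3.
The quadratic part v**2 - u**2 = (v − u)(v + u) splits into two distinct linear factors, so there are two distinct tangent lines y − -1 = ±(x − 1) — this is a node (ordinary double point).
Classification: node.


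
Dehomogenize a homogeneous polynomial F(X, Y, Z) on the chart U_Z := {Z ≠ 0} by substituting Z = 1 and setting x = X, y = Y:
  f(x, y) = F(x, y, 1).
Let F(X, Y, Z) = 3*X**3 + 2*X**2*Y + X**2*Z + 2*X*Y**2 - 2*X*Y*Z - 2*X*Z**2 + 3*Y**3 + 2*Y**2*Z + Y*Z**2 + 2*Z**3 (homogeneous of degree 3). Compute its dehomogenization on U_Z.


f(x, y) = 3*x**3 + 2*x**2*y + x**2 + 2*x*y**2 - 2*x*y - 2*x + 3*y**3 + 2*y**2 + y + 2

On U_Z we set Z = 1. Each monomial c·X^i·Y^j·Z^k in F becomes c·x^i·y^j·1^k = c·x^i·y^j.
Substituting Z = 1: F(X, Y, 1) = 3*x**3 + 2*x**2*y + x**2 + 2*x*y**2 - 2*x*y - 2*x + 3*y**3 + 2*y**2 + y + 2.
Note: deg(f) ≤ deg(F) = 3; strict inequality happens when F is divisible by Z (lost terms).


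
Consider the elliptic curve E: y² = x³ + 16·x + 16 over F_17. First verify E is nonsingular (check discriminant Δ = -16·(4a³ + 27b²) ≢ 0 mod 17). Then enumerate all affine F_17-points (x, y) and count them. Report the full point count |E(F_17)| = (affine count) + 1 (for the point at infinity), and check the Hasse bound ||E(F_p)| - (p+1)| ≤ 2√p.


Affine points = {(0, 4), (0, 13), (1, 4), (1, 13), (4, 5), (4, 12), (5, 0), (12, 7), (12, 10), (14, 3), (14, 14), (16, 4), (16, 13)}; affine count = 13; |E(F_17)| = 14.

Discriminant check: Δ ∝ 4a³ + 27b² = 4·16³ + 27·16² = 4·4096 + 27·256 ≡ 6 (mod 17). Nonzero ⇒ E is nonsingular.
For each x ∈ F_17, compute rhs = x³ + 16·x + 16 mod 17, then count y ∈ F_17 with y² ≡ rhs.
  x = 0: rhs = 16, matching y values: 4, 13 (2 points).
  x = 1: rhs = 16, matching y values: 4, 13 (2 points).
  x = 2: rhs = 5, matching y values: none (0 points).
  x = 3: rhs = 6, matching y values: none (0 points).
  x = 4: rhs = 8, matching y values: 5, 12 (2 points).
  x = 5: rhs = 0, matching y values: 0 (1 points).
  x = 6: rhs = 5, matching y values: none (0 points).
  x = 7: rhs = 12, matching y values: none (0 points).
  x = 8: rhs = 10, matching y values: none (0 points).
  x = 9: rhs = 5, matching y values: none (0 points).
  x = 10: rhs = 3, matching y values: none (0 points).
  x = 11: rhs = 10, matching y values: none (0 points).
  x = 12: rhs = 15, matching y values: 7, 10 (2 points).
  x = 13: rhs = 7, matching y values: none (0 points).
  x = 14: rhs = 9, matching y values: 3, 14 (2 points).
  x = 15: rhs = 10, matching y values: none (0 points).
  x = 16: rhs = 16, matching y values: 4, 13 (2 points).
Total affine count: 13.
Full point count |E(F_17)| = 13 + 1 = 14.
Hasse bound: |14 − (17+1)| = |-4| = 4 ≤ 2√17 ≈ 8.2462 ✓.


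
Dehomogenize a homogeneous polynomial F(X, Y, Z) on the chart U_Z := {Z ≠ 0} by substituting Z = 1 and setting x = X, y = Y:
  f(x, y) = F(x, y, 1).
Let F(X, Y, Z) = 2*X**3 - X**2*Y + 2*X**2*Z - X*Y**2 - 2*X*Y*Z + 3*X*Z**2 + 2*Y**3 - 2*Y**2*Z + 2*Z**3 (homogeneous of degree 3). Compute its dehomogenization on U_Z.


f(x, y) = 2*x**3 - x**2*y + 2*x**2 - x*y**2 - 2*x*y + 3*x + 2*y**3 - 2*y**2 + 2

On U_Z we set Z = 1. Each monomial c·X^i·Y^j·Z^k in F becomes c·x^i·y^j·1^k = c·x^i·y^j.
Substituting Z = 1: F(X, Y, 1) = 2*x**3 - x**2*y + 2*x**2 - x*y**2 - 2*x*y + 3*x + 2*y**3 - 2*y**2 + 2.
Note: deg(f) ≤ deg(F) = 3; strict inequality happens when F is divisible by Z (lost terms).


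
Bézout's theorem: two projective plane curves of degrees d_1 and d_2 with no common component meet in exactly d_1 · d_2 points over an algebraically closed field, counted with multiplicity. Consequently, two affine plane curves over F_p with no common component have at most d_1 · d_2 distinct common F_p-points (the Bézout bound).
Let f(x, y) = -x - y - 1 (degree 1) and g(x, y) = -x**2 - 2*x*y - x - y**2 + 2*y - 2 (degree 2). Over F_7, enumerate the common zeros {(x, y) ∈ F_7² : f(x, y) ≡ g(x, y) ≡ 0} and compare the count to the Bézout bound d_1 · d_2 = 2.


Common zeros: {(3, 3)}; count = 1; Bézout bound = 2.

deg(f) = 1, deg(g) = 2, so Bézout bound = 2.
Scan x ∈ F_7. For each x, list the y ∈ F_7 with f(x, y) ≡ 0 and those with g(x, y) ≡ 0 (mod 7); the common zeros in that column are the intersection.
  x = 0: f ≡ 0 at y ∈ {6}; g ≡ 0 at y ∈ ∅; common: ∅.
  x = 1: f ≡ 0 at y ∈ {5}; g ≡ 0 at y ∈ ∅; common: ∅.
  x = 2: f ≡ 0 at y ∈ {4}; g ≡ 0 at y ∈ {6}; common: ∅.
  x = 3: f ≡ 0 at y ∈ {3}; g ≡ 0 at y ∈ {0, 3}; common: {3}.
  x = 4: f ≡ 0 at y ∈ {2}; g ≡ 0 at y ∈ {3, 5}; common: ∅.
  x = 5: f ≡ 0 at y ∈ {1}; g ≡ 0 at y ∈ ∅; common: ∅.
  x = 6: f ≡ 0 at y ∈ {0}; g ≡ 0 at y ∈ {5, 6}; common: ∅.
Collecting: common zeros = {(3, 3)}, so the count is 1.
Comparison with the Bézout bound: 1 ≤ 2 = deg(f)·deg(g), as expected for curves with no common component (the affine F_7-count falls short of the bound because intersections may lie at infinity, over extension fields, or carry multiplicity).


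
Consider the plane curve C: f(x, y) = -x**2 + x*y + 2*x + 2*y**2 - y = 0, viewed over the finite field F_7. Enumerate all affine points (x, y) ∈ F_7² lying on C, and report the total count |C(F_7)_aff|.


Affine F_7-points: {(0, 0), (0, 4), (2, 0), (2, 3), (3, 3), (6, 4)}; count = 6.

For each of the 49 pairs (x, y) ∈ F_7², evaluate f(x, y) mod 7. Record the zeros.
  x = 0: [0↦0, 1↦1, 2↦6, 3↦1, 4↦0, 5↦3, 6↦3]  zeros at y ∈ {0, 4}
  x = 1: [0↦1, 1↦3, 2↦2, 3↦5, 4↦5, 5↦2, 6↦3]  zeros at y ∈ ∅
  x = 2: [0↦0, 1↦3, 2↦3, 3↦0, 4↦1, 5↦6, 6↦1]  zeros at y ∈ {0, 3}
  x = 3: [0↦4, 1↦1, 2↦2, 3↦0, 4↦2, 5↦1, 6↦4]  zeros at y ∈ {3}
  x = 4: [0↦6, 1↦4, 2↦6, 3↦5, 4↦1, 5↦1, 6↦5]  zeros at y ∈ ∅
  x = 5: [0↦6, 1↦5, 2↦1, 3↦1, 4↦5, 5↦6, 6↦4]  zeros at y ∈ ∅
  x = 6: [0↦4, 1↦4, 2↦1, 3↦2, 4↦0, 5↦2, 6↦1]  zeros at y ∈ {4}
Collecting zeros: affine points = {(0, 0), (0, 4), (2, 0), (2, 3), (3, 3), (6, 4)}.
Total count |C(F_7)_aff| = 6.


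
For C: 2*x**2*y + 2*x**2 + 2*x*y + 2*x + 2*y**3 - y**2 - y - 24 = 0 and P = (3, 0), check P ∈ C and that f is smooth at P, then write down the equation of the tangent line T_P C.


Tangent line at P: 14*x + 23*y - 42 = 0.

Step 1: f(3, 0) = 0, so P lies on C.
Step 2: partial derivatives
  f_x(x, y) = 4*x*y + 4*x + 2*y + 2, f_y(x, y) = 2*x**2 + 2*x + 6*y**2 - 2*y - 1.
  f_x(P) = 14, f_y(P) = 23 (gradient nonzero, so P is smooth).
Step 3: tangent line at P: 14·(x − 3) + 23·(y − 0) = 0.
Expanding: 14*x + 23*y - 42 = 0.


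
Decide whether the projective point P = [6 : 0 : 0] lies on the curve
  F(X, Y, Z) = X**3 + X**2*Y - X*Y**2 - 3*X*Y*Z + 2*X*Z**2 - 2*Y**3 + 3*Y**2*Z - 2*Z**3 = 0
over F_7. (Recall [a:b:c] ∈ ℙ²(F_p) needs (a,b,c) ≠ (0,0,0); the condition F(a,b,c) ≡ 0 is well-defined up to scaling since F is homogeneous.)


F(6,0,0) ≡ 6 (mod 7); P is NOT on the curve.

Evaluate F(6, 0, 0) term-by-term (mod 7).
  X**3 ↦ 1·216·1·1 = 216
  X**2*Y ↦ 1·36·0·1 = 0
  -X*Y**2 ↦ -1·6·0·1 = 0
  -3*X*Y*Z ↦ -3·6·0·0 = 0
  2*X*Z**2 ↦ 2·6·1·0 = 0
  -2*Y**3 ↦ -2·1·0·1 = 0
  3*Y**2*Z ↦ 3·1·0·0 = 0
  -2*Z**3 ↦ -2·1·1·0 = 0
Sum: F(6, 0, 0) = (216) + (0) + (0) + (0) + (0) + (0) + (0) + (0) = 216.
Reducing mod 7: 216 ≡ 6 (mod 7).
Since F(a, b, c) ≡ 6 ≠ 0 (mod 7), P does NOT lie on the curve.


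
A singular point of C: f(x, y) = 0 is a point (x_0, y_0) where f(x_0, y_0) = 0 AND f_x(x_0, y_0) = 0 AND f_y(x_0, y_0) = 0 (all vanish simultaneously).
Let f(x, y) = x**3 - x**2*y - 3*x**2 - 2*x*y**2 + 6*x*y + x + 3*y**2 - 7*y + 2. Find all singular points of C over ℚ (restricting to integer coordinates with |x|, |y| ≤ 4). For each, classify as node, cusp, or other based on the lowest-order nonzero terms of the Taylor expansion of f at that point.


Singular points: {(1, 1)}; classification: node.

Compute partial derivatives:
  f_x = 3*x**2 - 2*x*y - 6*x - 2*y**2 + 6*y + 1.
  f_y = -x**2 - 4*x*y + 6*x + 6*y - 7.
Scan x_0 ∈ {−4, ..., 4}. For each x_0, f_y(x_0, y) is a polynomial in y; find its integer roots y ∈ {−4, ..., 4}, then test f_x and f at those candidates.
  x = -4: f_y(-4, y) = 22*y - 47; no integer root y with |y| ≤ 4.
  x = -3: f_y(-3, y) = 18*y - 34; no integer root y with |y| ≤ 4.
  x = -2: f_y(-2, y) = 14*y - 23; no integer root y with |y| ≤ 4.
  x = -1: f_y(-1, y) = 10*y - 14; no integer root y with |y| ≤ 4.
  x = 0: f_y(0, y) = 6*y - 7; no integer root y with |y| ≤ 4.
  x = 1: f_y(1, y) = 2*y - 2; vanishes at y ∈ {1}. (1, 1): f_x = 0, f = 0 — SINGULAR.
  x = 2: f_y(2, y) = 1 - 2*y; no integer root y with |y| ≤ 4.
  x = 3: f_y(3, y) = 2 - 6*y; no integer root y with |y| ≤ 4.
  x = 4: f_y(4, y) = 1 - 10*y; no integer root y with |y| ≤ 4.
Only singular point on the grid: (1, 1).
Classify: substitute x = 1 + u, y = 1 + v and expand: f = u**3 - u**2*v - u**2 - 2*u*v**2 + v**2.
No constant or linear terms (consistent with a singular point). Quadratic part: -u**2 + v**2. Cubic part: u**3 - u**2*v - 2*u*v**2.
The quadratic part v**2 - u**2 = (v − u)(v + u) splits into two distinct linear factors, so there are two distinct tangent lines y − 1 = ±(x − 1) — this is a node (ordinary double point).
Classification: node.


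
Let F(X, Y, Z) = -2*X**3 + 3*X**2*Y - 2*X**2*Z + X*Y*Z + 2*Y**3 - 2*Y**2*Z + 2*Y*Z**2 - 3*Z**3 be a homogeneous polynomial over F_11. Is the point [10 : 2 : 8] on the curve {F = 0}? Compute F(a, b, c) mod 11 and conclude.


F(10,2,8) ≡ 1 (mod 11); P is NOT on the curve.

Evaluate F(10, 2, 8) term-by-term (mod 11).
  -2*X**3 ↦ -2·1000·1·1 = -2000
  3*X**2*Y ↦ 3·100·2·1 = 600
  -2*X**2*Z ↦ -2·100·1·8 = -1600
  X*Y*Z ↦ 1·10·2·8 = 160
  2*Y**3 ↦ 2·1·8·1 = 16
  -2*Y**2*Z ↦ -2·1·4·8 = -64
  2*Y*Z**2 ↦ 2·1·2·64 = 256
  -3*Z**3 ↦ -3·1·1·512 = -1536
Sum: F(10, 2, 8) = (-2000) + (600) + (-1600) + (160) + (16) + (-64) + (256) + (-1536) = -4168.
Reducing mod 11: -4168 ≡ 1 (mod 11).
Since F(a, b, c) ≡ 1 ≠ 0 (mod 11), P does NOT lie on the curve.


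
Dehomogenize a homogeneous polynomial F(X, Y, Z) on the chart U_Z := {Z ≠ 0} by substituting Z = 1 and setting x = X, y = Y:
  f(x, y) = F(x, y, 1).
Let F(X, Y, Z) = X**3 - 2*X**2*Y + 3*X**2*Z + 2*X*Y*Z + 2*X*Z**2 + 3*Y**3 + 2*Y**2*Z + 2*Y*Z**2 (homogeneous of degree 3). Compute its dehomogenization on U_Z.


f(x, y) = x**3 - 2*x**2*y + 3*x**2 + 2*x*y + 2*x + 3*y**3 + 2*y**2 + 2*y

On U_Z we set Z = 1. Each monomial c·X^i·Y^j·Z^k in F becomes c·x^i·y^j·1^k = c·x^i·y^j.
Substituting Z = 1: F(X, Y, 1) = x**3 - 2*x**2*y + 3*x**2 + 2*x*y + 2*x + 3*y**3 + 2*y**2 + 2*y.
Note: deg(f) ≤ deg(F) = 3; strict inequality happens when F is divisible by Z (lost terms).


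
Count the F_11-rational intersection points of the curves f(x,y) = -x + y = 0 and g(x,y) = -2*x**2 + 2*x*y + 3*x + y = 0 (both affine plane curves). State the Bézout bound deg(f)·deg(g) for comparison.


Common zeros: {(0, 0)}; count = 1; Bézout bound = 2.

deg(f) = 1, deg(g) = 2, so Bézout bound = 2.
Scan x ∈ F_11. For each x, list the y ∈ F_11 with f(x, y) ≡ 0 and those with g(x, y) ≡ 0 (mod 11); the common zeros in that column are the intersection.
  x = 0: f ≡ 0 at y ∈ {0}; g ≡ 0 at y ∈ {0}; common: {0}.
  x = 1: f ≡ 0 at y ∈ {1}; g ≡ 0 at y ∈ {7}; common: ∅.
  x = 2: f ≡ 0 at y ∈ {2}; g ≡ 0 at y ∈ {7}; common: ∅.
  x = 3: f ≡ 0 at y ∈ {3}; g ≡ 0 at y ∈ {6}; common: ∅.
  x = 4: f ≡ 0 at y ∈ {4}; g ≡ 0 at y ∈ {1}; common: ∅.
  x = 5: f ≡ 0 at y ∈ {5}; g ≡ 0 at y ∈ ∅; common: ∅.
  x = 6: f ≡ 0 at y ∈ {6}; g ≡ 0 at y ∈ {5}; common: ∅.
  x = 7: f ≡ 0 at y ∈ {7}; g ≡ 0 at y ∈ {0}; common: ∅.
  x = 8: f ≡ 0 at y ∈ {8}; g ≡ 0 at y ∈ {10}; common: ∅.
  x = 9: f ≡ 0 at y ∈ {9}; g ≡ 0 at y ∈ {10}; common: ∅.
  x = 10: f ≡ 0 at y ∈ {10}; g ≡ 0 at y ∈ {6}; common: ∅.
Collecting: common zeros = {(0, 0)}, so the count is 1.
Comparison with the Bézout bound: 1 ≤ 2 = deg(f)·deg(g), as expected for curves with no common component (the affine F_11-count falls short of the bound because intersections may lie at infinity, over extension fields, or carry multiplicity).


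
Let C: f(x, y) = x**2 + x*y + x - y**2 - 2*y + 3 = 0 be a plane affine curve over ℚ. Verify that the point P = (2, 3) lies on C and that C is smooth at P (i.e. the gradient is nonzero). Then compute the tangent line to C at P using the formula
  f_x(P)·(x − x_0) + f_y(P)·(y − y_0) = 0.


Tangent line at P: 8*x - 6*y + 2 = 0.

Step 1: f(2, 3) = 0, so P lies on C.
Step 2: partial derivatives
  f_x(x, y) = 2*x + y + 1, f_y(x, y) = x - 2*y - 2.
  f_x(P) = 8, f_y(P) = -6 (gradient nonzero, so P is smooth).
Step 3: tangent line at P: 8·(x − 2) + -6·(y − 3) = 0.
Expanding: 8*x - 6*y + 2 = 0.


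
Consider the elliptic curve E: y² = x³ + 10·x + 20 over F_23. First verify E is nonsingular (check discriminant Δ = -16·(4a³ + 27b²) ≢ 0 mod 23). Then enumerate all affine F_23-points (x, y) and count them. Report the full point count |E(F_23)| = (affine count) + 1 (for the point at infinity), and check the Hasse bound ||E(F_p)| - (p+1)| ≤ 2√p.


Affine points = {(1, 10), (1, 13), (2, 5), (2, 18), (3, 10), (3, 13), (4, 3), (4, 20), (10, 4), (10, 19), (11, 9), (11, 14), (13, 1), (13, 22), (14, 11), (14, 12), (15, 7), (15, 16), (18, 11), (18, 12), (19, 10), (19, 13), (20, 3), (20, 20), (22, 3), (22, 20)}; affine count = 26; |E(F_23)| = 27.

Discriminant check: Δ ∝ 4a³ + 27b² = 4·10³ + 27·20² = 4·1000 + 27·400 ≡ 11 (mod 23). Nonzero ⇒ E is nonsingular.
For each x ∈ F_23, compute rhs = x³ + 10·x + 20 mod 23, then count y ∈ F_23 with y² ≡ rhs.
  x = 0: rhs = 20, matching y values: none (0 points).
  x = 1: rhs = 8, matching y values: 10, 13 (2 points).
  x = 2: rhs = 2, matching y values: 5, 18 (2 points).
  x = 3: rhs = 8, matching y values: 10, 13 (2 points).
  x = 4: rhs = 9, matching y values: 3, 20 (2 points).
  x = 5: rhs = 11, matching y values: none (0 points).
  x = 6: rhs = 20, matching y values: none (0 points).
  x = 7: rhs = 19, matching y values: none (0 points).
  x = 8: rhs = 14, matching y values: none (0 points).
  x = 9: rhs = 11, matching y values: none (0 points).
  x = 10: rhs = 16, matching y values: 4, 19 (2 points).
  x = 11: rhs = 12, matching y values: 9, 14 (2 points).
  x = 12: rhs = 5, matching y values: none (0 points).
  x = 13: rhs = 1, matching y values: 1, 22 (2 points).
  x = 14: rhs = 6, matching y values: 11, 12 (2 points).
  x = 15: rhs = 3, matching y values: 7, 16 (2 points).
  x = 16: rhs = 21, matching y values: none (0 points).
  x = 17: rhs = 20, matching y values: none (0 points).
  x = 18: rhs = 6, matching y values: 11, 12 (2 points).
  x = 19: rhs = 8, matching y values: 10, 13 (2 points).
  x = 20: rhs = 9, matching y values: 3, 20 (2 points).
  x = 21: rhs = 15, matching y values: none (0 points).
  x = 22: rhs = 9, matching y values: 3, 20 (2 points).
Total affine count: 26.
Full point count |E(F_23)| = 26 + 1 = 27.
Hasse bound: |27 − (23+1)| = |3| = 3 ≤ 2√23 ≈ 9.5917 ✓.


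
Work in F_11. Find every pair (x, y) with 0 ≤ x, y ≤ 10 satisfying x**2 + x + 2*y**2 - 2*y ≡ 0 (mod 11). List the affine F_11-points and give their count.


Affine F_11-points: {(0, 0), (0, 1), (2, 6), (4, 4), (4, 8), (6, 4), (6, 8), (8, 6), (10, 0), (10, 1)}; count = 10.

For each of the 121 pairs (x, y) ∈ F_11², evaluate f(x, y) mod 11. Record the zeros.
  x = 0: [0↦0, 1↦0, 2↦4, 3↦1, 4↦2, 5↦7, 6↦5, 7↦7, 8↦2, 9↦1, 10↦4]  zeros at y ∈ {0, 1}
  x = 1: [0↦2, 1↦2, 2↦6, 3↦3, 4↦4, 5↦9, 6↦7, 7↦9, 8↦4, 9↦3, 10↦6]  zeros at y ∈ ∅
  x = 2: [0↦6, 1↦6, 2↦10, 3↦7, 4↦8, 5↦2, 6↦0, 7↦2, 8↦8, 9↦7, 10↦10]  zeros at y ∈ {6}
  x = 3: [0↦1, 1↦1, 2↦5, 3↦2, 4↦3, 5↦8, 6↦6, 7↦8, 8↦3, 9↦2, 10↦5]  zeros at y ∈ ∅
  x = 4: [0↦9, 1↦9, 2↦2, 3↦10, 4↦0, 5↦5, 6↦3, 7↦5, 8↦0, 9↦10, 10↦2]  zeros at y ∈ {4, 8}
  x = 5: [0↦8, 1↦8, 2↦1, 3↦9, 4↦10, 5↦4, 6↦2, 7↦4, 8↦10, 9↦9, 10↦1]  zeros at y ∈ ∅
  x = 6: [0↦9, 1↦9, 2↦2, 3↦10, 4↦0, 5↦5, 6↦3, 7↦5, 8↦0, 9↦10, 10↦2]  zeros at y ∈ {4, 8}
  x = 7: [0↦1, 1↦1, 2↦5, 3↦2, 4↦3, 5↦8, 6↦6, 7↦8, 8↦3, 9↦2, 10↦5]  zeros at y ∈ ∅
  x = 8: [0↦6, 1↦6, 2↦10, 3↦7, 4↦8, 5↦2, 6↦0, 7↦2, 8↦8, 9↦7, 10↦10]  zeros at y ∈ {6}
  x = 9: [0↦2, 1↦2, 2↦6, 3↦3, 4↦4, 5↦9, 6↦7, 7↦9, 8↦4, 9↦3, 10↦6]  zeros at y ∈ ∅
  x = 10: [0↦0, 1↦0, 2↦4, 3↦1, 4↦2, 5↦7, 6↦5, 7↦7, 8↦2, 9↦1, 10↦4]  zeros at y ∈ {0, 1}
Collecting zeros: affine points = {(0, 0), (0, 1), (2, 6), (4, 4), (4, 8), (6, 4), (6, 8), (8, 6), (10, 0), (10, 1)}.
Total count |C(F_11)_aff| = 10.


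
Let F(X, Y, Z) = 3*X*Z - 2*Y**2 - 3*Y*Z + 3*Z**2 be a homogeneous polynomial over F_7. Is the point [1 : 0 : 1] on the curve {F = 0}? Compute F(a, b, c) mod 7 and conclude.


F(1,0,1) ≡ 6 (mod 7); P is NOT on the curve.

Evaluate F(1, 0, 1) term-by-term (mod 7).
  3*X*Z ↦ 3·1·1·1 = 3
  -2*Y**2 ↦ -2·1·0·1 = 0
  -3*Y*Z ↦ -3·1·0·1 = 0
  3*Z**2 ↦ 3·1·1·1 = 3
Sum: F(1, 0, 1) = (3) + (0) + (0) + (3) = 6.
Reducing mod 7: 6 ≡ 6 (mod 7).
Since F(a, b, c) ≡ 6 ≠ 0 (mod 7), P does NOT lie on the curve.


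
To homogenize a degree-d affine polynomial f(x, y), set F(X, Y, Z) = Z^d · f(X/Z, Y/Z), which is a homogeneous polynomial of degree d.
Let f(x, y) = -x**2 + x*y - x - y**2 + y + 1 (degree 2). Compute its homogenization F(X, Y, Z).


F(X, Y, Z) = -X**2 + X*Y - X*Z - Y**2 + Y*Z + Z**2

deg(f) = 2.
Substitute x = X/Z, y = Y/Z into f, then multiply by Z^2.
  monomial -1·x^2·y^0 ↦ -1·X^2·Y^0·Z^0.
  monomial 1·x^1·y^1 ↦ 1·X^1·Y^1·Z^0.
  monomial -1·x^1·y^0 ↦ -1·X^1·Y^0·Z^1.
  monomial -1·x^0·y^2 ↦ -1·X^0·Y^2·Z^0.
  monomial 1·x^0·y^1 ↦ 1·X^0·Y^1·Z^1.
  monomial 1·x^0·y^0 ↦ 1·X^0·Y^0·Z^2.
Collecting: F(X, Y, Z) = -X**2 + X*Y - X*Z - Y**2 + Y*Z + Z**2.


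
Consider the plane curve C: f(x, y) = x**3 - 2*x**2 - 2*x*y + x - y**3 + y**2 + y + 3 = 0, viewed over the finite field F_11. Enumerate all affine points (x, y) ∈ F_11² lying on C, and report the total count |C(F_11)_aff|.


Affine F_11-points: {(2, 3), (2, 4), (2, 5), (3, 5), (3, 8), (3, 10), (4, 3), (6, 9), (7, 1), (7, 3), (7, 8), (8, 5), (9, 6)}; count = 13.

For each of the 121 pairs (x, y) ∈ F_11², evaluate f(x, y) mod 11. Record the zeros.
  x = 0: [0↦3, 1↦4, 2↦1, 3↦10, 4↦3, 5↦7, 6↦5, 7↦2, 8↦3, 9↦2, 10↦4]  zeros at y ∈ ∅
  x = 1: [0↦3, 1↦2, 2↦8, 3↦4, 4↦6, 5↦8, 6↦4, 7↦10, 8↦9, 9↦6, 10↦6]  zeros at y ∈ ∅
  x = 2: [0↦5, 1↦2, 2↦6, 3↦0, 4↦0, 5↦0, 6↦5, 7↦9, 8↦6, 9↦1, 10↦10]  zeros at y ∈ {3, 4, 5}
  x = 3: [0↦4, 1↦10, 2↦1, 3↦4, 4↦2, 5↦0, 6↦3, 7↦5, 8↦0, 9↦4, 10↦0]  zeros at y ∈ {5, 8, 10}
  x = 4: [0↦6, 1↦10, 2↦10, 3↦0, 4↦7, 5↦3, 6↦4, 7↦4, 8↦8, 9↦10, 10↦4]  zeros at y ∈ {3}
  x = 5: [0↦6, 1↦8, 2↦6, 3↦5, 4↦10, 5↦4, 6↦3, 7↦1, 8↦3, 9↦3, 10↦6]  zeros at y ∈ ∅
  x = 6: [0↦10, 1↦10, 2↦6, 3↦3, 4↦6, 5↦9, 6↦6, 7↦2, 8↦2, 9↦0, 10↦1]  zeros at y ∈ {9}
  x = 7: [0↦2, 1↦0, 2↦5, 3↦0, 4↦1, 5↦2, 6↦8, 7↦2, 8↦0, 9↦7, 10↦6]  zeros at y ∈ {1, 3, 8}
  x = 8: [0↦10, 1↦6, 2↦9, 3↦2, 4↦1, 5↦0, 6↦4, 7↦7, 8↦3, 9↦8, 10↦5]  zeros at y ∈ {5}
  x = 9: [0↦7, 1↦1, 2↦2, 3↦4, 4↦1, 5↦9, 6↦0, 7↦1, 8↦6, 9↦9, 10↦4]  zeros at y ∈ {6}
  x = 10: [0↦10, 1↦2, 2↦1, 3↦1, 4↦7, 5↦2, 6↦2, 7↦1, 8↦4, 9↦5, 10↦9]  zeros at y ∈ ∅
Collecting zeros: affine points = {(2, 3), (2, 4), (2, 5), (3, 5), (3, 8), (3, 10), (4, 3), (6, 9), (7, 1), (7, 3), (7, 8), (8, 5), (9, 6)}.
Total count |C(F_11)_aff| = 13.


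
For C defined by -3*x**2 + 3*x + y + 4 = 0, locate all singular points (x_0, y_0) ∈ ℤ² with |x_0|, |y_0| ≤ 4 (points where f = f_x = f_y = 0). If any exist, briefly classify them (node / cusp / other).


No singular points in the scanned grid; C is smooth there.

Compute partial derivatives:
  f_x = 3 - 6*x.
  f_y = 1.
f_y = 1 is a nonzero constant, so f_y never vanishes: no point (x, y) can satisfy f = f_x = f_y = 0. In particular no (x, y) ∈ {−4, ..., 4}² is singular; the curve is smooth.


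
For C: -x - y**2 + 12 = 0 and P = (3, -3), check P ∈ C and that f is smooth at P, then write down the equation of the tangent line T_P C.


Tangent line at P: -x + 6*y + 21 = 0.

Step 1: f(3, -3) = 0, so P lies on C.
Step 2: partial derivatives
  f_x(x, y) = -1, f_y(x, y) = -2*y.
  f_x(P) = -1, f_y(P) = 6 (gradient nonzero, so P is smooth).
Step 3: tangent line at P: -1·(x − 3) + 6·(y − -3) = 0.
Expanding: -x + 6*y + 21 = 0.


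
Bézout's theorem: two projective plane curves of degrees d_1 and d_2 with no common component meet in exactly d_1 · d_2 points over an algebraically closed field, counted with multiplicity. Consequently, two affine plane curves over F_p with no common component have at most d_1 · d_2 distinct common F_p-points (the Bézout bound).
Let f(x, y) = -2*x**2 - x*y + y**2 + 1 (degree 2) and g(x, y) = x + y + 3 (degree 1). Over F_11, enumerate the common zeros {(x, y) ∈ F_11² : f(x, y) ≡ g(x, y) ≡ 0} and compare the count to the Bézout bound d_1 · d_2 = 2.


Common zeros: {(5, 3)}; count = 1; Bézout bound = 2.

deg(f) = 2, deg(g) = 1, so Bézout bound = 2.
Scan x ∈ F_11. For each x, list the y ∈ F_11 with f(x, y) ≡ 0 and those with g(x, y) ≡ 0 (mod 11); the common zeros in that column are the intersection.
  x = 0: f ≡ 0 at y ∈ ∅; g ≡ 0 at y ∈ {8}; common: ∅.
  x = 1: f ≡ 0 at y ∈ {4, 8}; g ≡ 0 at y ∈ {7}; common: ∅.
  x = 2: f ≡ 0 at y ∈ ∅; g ≡ 0 at y ∈ {6}; common: ∅.
  x = 3: f ≡ 0 at y ∈ {7}; g ≡ 0 at y ∈ {5}; common: ∅.
  x = 4: f ≡ 0 at y ∈ ∅; g ≡ 0 at y ∈ {4}; common: ∅.
  x = 5: f ≡ 0 at y ∈ {2, 3}; g ≡ 0 at y ∈ {3}; common: {3}.
  x = 6: f ≡ 0 at y ∈ {8, 9}; g ≡ 0 at y ∈ {2}; common: ∅.
  x = 7: f ≡ 0 at y ∈ ∅; g ≡ 0 at y ∈ {1}; common: ∅.
  x = 8: f ≡ 0 at y ∈ {4}; g ≡ 0 at y ∈ {0}; common: ∅.
  x = 9: f ≡ 0 at y ∈ ∅; g ≡ 0 at y ∈ {10}; common: ∅.
  x = 10: f ≡ 0 at y ∈ {3, 7}; g ≡ 0 at y ∈ {9}; common: ∅.
Collecting: common zeros = {(5, 3)}, so the count is 1.
Comparison with the Bézout bound: 1 ≤ 2 = deg(f)·deg(g), as expected for curves with no common component (the affine F_11-count falls short of the bound because intersections may lie at infinity, over extension fields, or carry multiplicity).


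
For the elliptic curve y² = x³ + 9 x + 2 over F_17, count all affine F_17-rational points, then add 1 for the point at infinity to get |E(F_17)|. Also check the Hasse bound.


Affine points = {(0, 6), (0, 11), (4, 0), (5, 6), (5, 11), (6, 0), (7, 0), (8, 5), (8, 12), (9, 8), (9, 9), (10, 2), (10, 15), (11, 2), (11, 15), (12, 6), (12, 11), (13, 2), (13, 15), (14, 4), (14, 13), (16, 3), (16, 14)}; affine count = 23; |E(F_17)| = 24.

Discriminant check: Δ ∝ 4a³ + 27b² = 4·9³ + 27·2² = 4·729 + 27·4 ≡ 15 (mod 17). Nonzero ⇒ E is nonsingular.
For each x ∈ F_17, compute rhs = x³ + 9·x + 2 mod 17, then count y ∈ F_17 with y² ≡ rhs.
  x = 0: rhs = 2, matching y values: 6, 11 (2 points).
  x = 1: rhs = 12, matching y values: none (0 points).
  x = 2: rhs = 11, matching y values: none (0 points).
  x = 3: rhs = 5, matching y values: none (0 points).
  x = 4: rhs = 0, matching y values: 0 (1 points).
  x = 5: rhs = 2, matching y values: 6, 11 (2 points).
  x = 6: rhs = 0, matching y values: 0 (1 points).
  x = 7: rhs = 0, matching y values: 0 (1 points).
  x = 8: rhs = 8, matching y values: 5, 12 (2 points).
  x = 9: rhs = 13, matching y values: 8, 9 (2 points).
  x = 10: rhs = 4, matching y values: 2, 15 (2 points).
  x = 11: rhs = 4, matching y values: 2, 15 (2 points).
  x = 12: rhs = 2, matching y values: 6, 11 (2 points).
  x = 13: rhs = 4, matching y values: 2, 15 (2 points).
  x = 14: rhs = 16, matching y values: 4, 13 (2 points).
  x = 15: rhs = 10, matching y values: none (0 points).
  x = 16: rhs = 9, matching y values: 3, 14 (2 points).
Total affine count: 23.
Full point count |E(F_17)| = 23 + 1 = 24.
Hasse bound: |24 − (17+1)| = |6| = 6 ≤ 2√17 ≈ 8.2462 ✓.


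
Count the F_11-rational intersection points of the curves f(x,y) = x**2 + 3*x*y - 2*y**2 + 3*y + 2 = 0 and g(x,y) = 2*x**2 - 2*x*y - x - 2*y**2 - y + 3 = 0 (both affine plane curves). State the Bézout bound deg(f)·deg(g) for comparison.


Common zeros: ∅; count = 0; Bézout bound = 4.

deg(f) = 2, deg(g) = 2, so Bézout bound = 4.
Scan x ∈ F_11. For each x, list the y ∈ F_11 with f(x, y) ≡ 0 and those with g(x, y) ≡ 0 (mod 11); the common zeros in that column are the intersection.
  x = 0: f ≡ 0 at y ∈ {2, 5}; g ≡ 0 at y ∈ {1, 4}; common: ∅.
  x = 1: f ≡ 0 at y ∈ {6, 8}; g ≡ 0 at y ∈ ∅; common: ∅.
  x = 2: f ≡ 0 at y ∈ ∅; g ≡ 0 at y ∈ {5, 9}; common: ∅.
  x = 3: f ≡ 0 at y ∈ {0, 6}; g ≡ 0 at y ∈ ∅; common: ∅.
  x = 4: f ≡ 0 at y ∈ ∅; g ≡ 0 at y ∈ ∅; common: ∅.
  x = 5: f ≡ 0 at y ∈ {2, 7}; g ≡ 0 at y ∈ ∅; common: ∅.
  x = 6: f ≡ 0 at y ∈ ∅; g ≡ 0 at y ∈ ∅; common: ∅.
  x = 7: f ≡ 0 at y ∈ {5, 7}; g ≡ 0 at y ∈ {1, 8}; common: ∅.
  x = 8: f ≡ 0 at y ∈ {0, 8}; g ≡ 0 at y ∈ ∅; common: ∅.
  x = 9: f ≡ 0 at y ∈ ∅; g ≡ 0 at y ∈ {2, 5}; common: ∅.
  x = 10: f ≡ 0 at y ∈ ∅; g ≡ 0 at y ∈ {2, 4}; common: ∅.
Collecting: common zeros = ∅, so the count is 0.
Comparison with the Bézout bound: 0 ≤ 4 = deg(f)·deg(g), as expected for curves with no common component (the affine F_11-count falls short of the bound because intersections may lie at infinity, over extension fields, or carry multiplicity).


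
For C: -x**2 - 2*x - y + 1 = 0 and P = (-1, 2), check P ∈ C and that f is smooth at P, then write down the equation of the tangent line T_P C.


Tangent line at P: 2 - y = 0.

Step 1: f(-1, 2) = 0, so P lies on C.
Step 2: partial derivatives
  f_x(x, y) = -2*x - 2, f_y(x, y) = -1.
  f_x(P) = 0, f_y(P) = -1 (gradient nonzero, so P is smooth).
Step 3: tangent line at P: 0·(x − -1) + -1·(y − 2) = 0.
Expanding: 2 - y = 0.


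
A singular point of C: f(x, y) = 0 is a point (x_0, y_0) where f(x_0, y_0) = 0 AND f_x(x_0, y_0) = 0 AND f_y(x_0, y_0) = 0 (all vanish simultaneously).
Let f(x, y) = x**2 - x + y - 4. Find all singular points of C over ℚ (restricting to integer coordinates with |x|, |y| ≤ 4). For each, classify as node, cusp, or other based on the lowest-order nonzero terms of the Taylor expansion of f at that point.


No singular points in the scanned grid; C is smooth there.

Compute partial derivatives:
  f_x = 2*x - 1.
  f_y = 1.
f_y = 1 is a nonzero constant, so f_y never vanishes: no point (x, y) can satisfy f = f_x = f_y = 0. In particular no (x, y) ∈ {−4, ..., 4}² is singular; the curve is smooth.


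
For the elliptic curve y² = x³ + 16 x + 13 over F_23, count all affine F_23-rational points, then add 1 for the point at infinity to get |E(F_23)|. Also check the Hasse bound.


Affine points = {(0, 6), (0, 17), (4, 7), (4, 16), (6, 7), (6, 16), (7, 10), (7, 13), (8, 3), (8, 20), (9, 9), (9, 14), (10, 0), (11, 5), (11, 18), (12, 1), (12, 22), (13, 7), (13, 16), (16, 8), (16, 15), (17, 0), (19, 0)}; affine count = 23; |E(F_23)| = 24.

Discriminant check: Δ ∝ 4a³ + 27b² = 4·16³ + 27·13² = 4·4096 + 27·169 ≡ 17 (mod 23). Nonzero ⇒ E is nonsingular.
For each x ∈ F_23, compute rhs = x³ + 16·x + 13 mod 23, then count y ∈ F_23 with y² ≡ rhs.
  x = 0: rhs = 13, matching y values: 6, 17 (2 points).
  x = 1: rhs = 7, matching y values: none (0 points).
  x = 2: rhs = 7, matching y values: none (0 points).
  x = 3: rhs = 19, matching y values: none (0 points).
  x = 4: rhs = 3, matching y values: 7, 16 (2 points).
  x = 5: rhs = 11, matching y values: none (0 points).
  x = 6: rhs = 3, matching y values: 7, 16 (2 points).
  x = 7: rhs = 8, matching y values: 10, 13 (2 points).
  x = 8: rhs = 9, matching y values: 3, 20 (2 points).
  x = 9: rhs = 12, matching y values: 9, 14 (2 points).
  x = 10: rhs = 0, matching y values: 0 (1 points).
  x = 11: rhs = 2, matching y values: 5, 18 (2 points).
  x = 12: rhs = 1, matching y values: 1, 22 (2 points).
  x = 13: rhs = 3, matching y values: 7, 16 (2 points).
  x = 14: rhs = 14, matching y values: none (0 points).
  x = 15: rhs = 17, matching y values: none (0 points).
  x = 16: rhs = 18, matching y values: 8, 15 (2 points).
  x = 17: rhs = 0, matching y values: 0 (1 points).
  x = 18: rhs = 15, matching y values: none (0 points).
  x = 19: rhs = 0, matching y values: 0 (1 points).
  x = 20: rhs = 7, matching y values: none (0 points).
  x = 21: rhs = 19, matching y values: none (0 points).
  x = 22: rhs = 19, matching y values: none (0 points).
Total affine count: 23.
Full point count |E(F_23)| = 23 + 1 = 24.
Hasse bound: |24 − (23+1)| = |0| = 0 ≤ 2√23 ≈ 9.5917 ✓.


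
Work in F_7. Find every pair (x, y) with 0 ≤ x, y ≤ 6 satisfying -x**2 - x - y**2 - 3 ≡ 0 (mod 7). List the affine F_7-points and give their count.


Affine F_7-points: {(0, 2), (0, 5), (1, 3), (1, 4), (5, 3), (5, 4), (6, 2), (6, 5)}; count = 8.

For each of the 49 pairs (x, y) ∈ F_7², evaluate f(x, y) mod 7. Record the zeros.
  x = 0: [0↦4, 1↦3, 2↦0, 3↦2, 4↦2, 5↦0, 6↦3]  zeros at y ∈ {2, 5}
  x = 1: [0↦2, 1↦1, 2↦5, 3↦0, 4↦0, 5↦5, 6↦1]  zeros at y ∈ {3, 4}
  x = 2: [0↦5, 1↦4, 2↦1, 3↦3, 4↦3, 5↦1, 6↦4]  zeros at y ∈ ∅
  x = 3: [0↦6, 1↦5, 2↦2, 3↦4, 4↦4, 5↦2, 6↦5]  zeros at y ∈ ∅
  x = 4: [0↦5, 1↦4, 2↦1, 3↦3, 4↦3, 5↦1, 6↦4]  zeros at y ∈ ∅
  x = 5: [0↦2, 1↦1, 2↦5, 3↦0, 4↦0, 5↦5, 6↦1]  zeros at y ∈ {3, 4}
  x = 6: [0↦4, 1↦3, 2↦0, 3↦2, 4↦2, 5↦0, 6↦3]  zeros at y ∈ {2, 5}
Collecting zeros: affine points = {(0, 2), (0, 5), (1, 3), (1, 4), (5, 3), (5, 4), (6, 2), (6, 5)}.
Total count |C(F_7)_aff| = 8.


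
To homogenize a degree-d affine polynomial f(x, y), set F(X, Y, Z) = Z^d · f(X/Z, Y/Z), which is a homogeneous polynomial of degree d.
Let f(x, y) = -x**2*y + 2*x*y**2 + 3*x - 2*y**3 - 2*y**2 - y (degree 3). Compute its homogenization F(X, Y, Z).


F(X, Y, Z) = -X**2*Y + 2*X*Y**2 + 3*X*Z**2 - 2*Y**3 - 2*Y**2*Z - Y*Z**2

deg(f) = 3.
Substitute x = X/Z, y = Y/Z into f, then multiply by Z^3.
  monomial -1·x^2·y^1 ↦ -1·X^2·Y^1·Z^0.
  monomial 2·x^1·y^2 ↦ 2·X^1·Y^2·Z^0.
  monomial 3·x^1·y^0 ↦ 3·X^1·Y^0·Z^2.
  monomial -2·x^0·y^3 ↦ -2·X^0·Y^3·Z^0.
  monomial -2·x^0·y^2 ↦ -2·X^0·Y^2·Z^1.
  monomial -1·x^0·y^1 ↦ -1·X^0·Y^1·Z^2.
Collecting: F(X, Y, Z) = -X**2*Y + 2*X*Y**2 + 3*X*Z**2 - 2*Y**3 - 2*Y**2*Z - Y*Z**2.


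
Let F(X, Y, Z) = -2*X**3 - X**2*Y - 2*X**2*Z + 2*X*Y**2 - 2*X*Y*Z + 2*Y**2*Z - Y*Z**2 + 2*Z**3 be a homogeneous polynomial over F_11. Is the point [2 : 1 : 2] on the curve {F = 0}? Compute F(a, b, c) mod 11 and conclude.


F(2,1,2) ≡ 9 (mod 11); P is NOT on the curve.

Evaluate F(2, 1, 2) term-by-term (mod 11).
  -2*X**3 ↦ -2·8·1·1 = -16
  -X**2*Y ↦ -1·4·1·1 = -4
  -2*X**2*Z ↦ -2·4·1·2 = -16
  2*X*Y**2 ↦ 2·2·1·1 = 4
  -2*X*Y*Z ↦ -2·2·1·2 = -8
  2*Y**2*Z ↦ 2·1·1·2 = 4
  -Y*Z**2 ↦ -1·1·1·4 = -4
  2*Z**3 ↦ 2·1·1·8 = 16
Sum: F(2, 1, 2) = (-16) + (-4) + (-16) + (4) + (-8) + (4) + (-4) + (16) = -24.
Reducing mod 11: -24 ≡ 9 (mod 11).
Since F(a, b, c) ≡ 9 ≠ 0 (mod 11), P does NOT lie on the curve.


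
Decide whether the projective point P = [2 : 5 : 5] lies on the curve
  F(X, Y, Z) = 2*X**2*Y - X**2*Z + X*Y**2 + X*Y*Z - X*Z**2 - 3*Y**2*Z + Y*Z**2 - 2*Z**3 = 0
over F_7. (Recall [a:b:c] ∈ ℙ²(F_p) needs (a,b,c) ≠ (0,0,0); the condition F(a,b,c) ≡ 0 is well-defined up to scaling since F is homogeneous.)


F(2,5,5) ≡ 4 (mod 7); P is NOT on the curve.

Evaluate F(2, 5, 5) term-by-term (mod 7).
  2*X**2*Y ↦ 2·4·5·1 = 40
  -X**2*Z ↦ -1·4·1·5 = -20
  X*Y**2 ↦ 1·2·25·1 = 50
  X*Y*Z ↦ 1·2·5·5 = 50
  -X*Z**2 ↦ -1·2·1·25 = -50
  -3*Y**2*Z ↦ -3·1·25·5 = -375
  Y*Z**2 ↦ 1·1·5·25 = 125
  -2*Z**3 ↦ -2·1·1·125 = -250
Sum: F(2, 5, 5) = (40) + (-20) + (50) + (50) + (-50) + (-375) + (125) + (-250) = -430.
Reducing mod 7: -430 ≡ 4 (mod 7).
Since F(a, b, c) ≡ 4 ≠ 0 (mod 7), P does NOT lie on the curve.


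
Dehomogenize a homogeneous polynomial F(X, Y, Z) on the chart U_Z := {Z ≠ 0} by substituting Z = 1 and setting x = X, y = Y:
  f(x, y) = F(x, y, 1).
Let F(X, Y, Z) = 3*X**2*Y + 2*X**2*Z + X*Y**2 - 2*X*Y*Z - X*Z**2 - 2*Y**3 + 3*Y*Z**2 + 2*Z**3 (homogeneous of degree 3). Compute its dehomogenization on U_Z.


f(x, y) = 3*x**2*y + 2*x**2 + x*y**2 - 2*x*y - x - 2*y**3 + 3*y + 2

On U_Z we set Z = 1. Each monomial c·X^i·Y^j·Z^k in F becomes c·x^i·y^j·1^k = c·x^i·y^j.
Substituting Z = 1: F(X, Y, 1) = 3*x**2*y + 2*x**2 + x*y**2 - 2*x*y - x - 2*y**3 + 3*y + 2.
Note: deg(f) ≤ deg(F) = 3; strict inequality happens when F is divisible by Z (lost terms).


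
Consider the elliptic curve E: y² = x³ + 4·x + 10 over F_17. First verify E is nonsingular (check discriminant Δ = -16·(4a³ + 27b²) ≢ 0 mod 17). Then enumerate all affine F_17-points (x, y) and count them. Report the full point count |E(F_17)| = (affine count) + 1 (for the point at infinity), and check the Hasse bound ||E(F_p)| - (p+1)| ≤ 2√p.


Affine points = {(1, 7), (1, 10), (2, 3), (2, 14), (3, 7), (3, 10), (5, 6), (5, 11), (10, 8), (10, 9), (11, 5), (11, 12), (12, 1), (12, 16), (13, 7), (13, 10)}; affine count = 16; |E(F_17)| = 17.

Discriminant check: Δ ∝ 4a³ + 27b² = 4·4³ + 27·10² = 4·64 + 27·100 ≡ 15 (mod 17). Nonzero ⇒ E is nonsingular.
For each x ∈ F_17, compute rhs = x³ + 4·x + 10 mod 17, then count y ∈ F_17 with y² ≡ rhs.
  x = 0: rhs = 10, matching y values: none (0 points).
  x = 1: rhs = 15, matching y values: 7, 10 (2 points).
  x = 2: rhs = 9, matching y values: 3, 14 (2 points).
  x = 3: rhs = 15, matching y values: 7, 10 (2 points).
  x = 4: rhs = 5, matching y values: none (0 points).
  x = 5: rhs = 2, matching y values: 6, 11 (2 points).
  x = 6: rhs = 12, matching y values: none (0 points).
  x = 7: rhs = 7, matching y values: none (0 points).
  x = 8: rhs = 10, matching y values: none (0 points).
  x = 9: rhs = 10, matching y values: none (0 points).
  x = 10: rhs = 13, matching y values: 8, 9 (2 points).
  x = 11: rhs = 8, matching y values: 5, 12 (2 points).
  x = 12: rhs = 1, matching y values: 1, 16 (2 points).
  x = 13: rhs = 15, matching y values: 7, 10 (2 points).
  x = 14: rhs = 5, matching y values: none (0 points).
  x = 15: rhs = 11, matching y values: none (0 points).
  x = 16: rhs = 5, matching y values: none (0 points).
Total affine count: 16.
Full point count |E(F_17)| = 16 + 1 = 17.
Hasse bound: |17 − (17+1)| = |-1| = 1 ≤ 2√17 ≈ 8.2462 ✓.


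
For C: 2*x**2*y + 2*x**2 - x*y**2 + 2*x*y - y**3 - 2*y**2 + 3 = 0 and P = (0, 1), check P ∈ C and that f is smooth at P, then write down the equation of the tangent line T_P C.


Tangent line at P: x - 7*y + 7 = 0.

Step 1: f(0, 1) = 0, so P lies on C.
Step 2: partial derivatives
  f_x(x, y) = 4*x*y + 4*x - y**2 + 2*y, f_y(x, y) = 2*x**2 - 2*x*y + 2*x - 3*y**2 - 4*y.
  f_x(P) = 1, f_y(P) = -7 (gradient nonzero, so P is smooth).
Step 3: tangent line at P: 1·(x − 0) + -7·(y − 1) = 0.
Expanding: x - 7*y + 7 = 0.


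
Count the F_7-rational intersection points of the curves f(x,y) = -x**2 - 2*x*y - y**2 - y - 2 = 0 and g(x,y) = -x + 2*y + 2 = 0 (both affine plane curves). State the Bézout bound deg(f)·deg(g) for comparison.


Common zeros: {(1, 3), (4, 1)}; count = 2; Bézout bound = 2.

deg(f) = 2, deg(g) = 1, so Bézout bound = 2.
Scan x ∈ F_7. For each x, list the y ∈ F_7 with f(x, y) ≡ 0 and those with g(x, y) ≡ 0 (mod 7); the common zeros in that column are the intersection.
  x = 0: f ≡ 0 at y ∈ {3}; g ≡ 0 at y ∈ {6}; common: ∅.
  x = 1: f ≡ 0 at y ∈ {1, 3}; g ≡ 0 at y ∈ {3}; common: {3}.
  x = 2: f ≡ 0 at y ∈ {4, 5}; g ≡ 0 at y ∈ {0}; common: ∅.
  x = 3: f ≡ 0 at y ∈ ∅; g ≡ 0 at y ∈ {4}; common: ∅.
  x = 4: f ≡ 0 at y ∈ {1, 4}; g ≡ 0 at y ∈ {1}; common: {1}.
  x = 5: f ≡ 0 at y ∈ ∅; g ≡ 0 at y ∈ {5}; common: ∅.
  x = 6: f ≡ 0 at y ∈ ∅; g ≡ 0 at y ∈ {2}; common: ∅.
Collecting: common zeros = {(1, 3), (4, 1)}, so the count is 2.
Comparison with the Bézout bound: 2 ≤ 2 = deg(f)·deg(g), as expected for curves with no common component (the bound is attained).
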